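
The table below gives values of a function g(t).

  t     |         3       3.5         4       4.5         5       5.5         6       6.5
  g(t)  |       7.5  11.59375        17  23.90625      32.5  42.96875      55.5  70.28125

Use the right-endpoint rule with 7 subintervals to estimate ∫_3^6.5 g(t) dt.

126.875

Δt = 0.5.
Sum = 0.5·[11.59375 + 17 + 23.90625 + 32.5 + 42.96875 + 55.5 + 70.28125] = 126.875.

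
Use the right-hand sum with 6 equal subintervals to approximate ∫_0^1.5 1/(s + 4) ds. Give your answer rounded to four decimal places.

0.3101

Δs = (1.5 − 0)/6 = 0.25.
Right endpoints: 0.25, 0.5, 0.75, 1, 1.25, 1.5.
f(0.25) = 4/17, f(0.5) = 2/9, f(0.75) = 4/19, f(1) = 0.2, f(1.25) = 4/21, f(1.5) = 2/11.
Sum = Δs · [f(0.25) + f(0.5) + f(0.75) + ...].
Sum ≈ 0.3101.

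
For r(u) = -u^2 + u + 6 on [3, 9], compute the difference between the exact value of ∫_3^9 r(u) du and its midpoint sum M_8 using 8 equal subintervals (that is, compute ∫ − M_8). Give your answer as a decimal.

-0.28125

Exact integral: ∫_3^9 r(u) du = -162.
M_8 = -161.71875.
Error = -162 − (-161.71875) = -0.28125.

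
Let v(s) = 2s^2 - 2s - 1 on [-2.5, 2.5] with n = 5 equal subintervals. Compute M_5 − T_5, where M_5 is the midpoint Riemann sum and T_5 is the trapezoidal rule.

-2.5

M_5 = 15.
T_5 = 17.5.
M_5 − T_5 = -2.5.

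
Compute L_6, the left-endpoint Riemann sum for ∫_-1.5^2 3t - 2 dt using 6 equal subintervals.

-7.4375

Δt = (2 − (-1.5))/6 = 7/12.
Left endpoints: -1.5, -11/12, -1/3, 0.25, 5/6, 17/12.
f(-1.5) = -6.5, f(-11/12) = -4.75, f(-1/3) = -3, f(0.25) = -1.25, f(5/6) = 0.5, f(17/12) = 2.25.
Sum = Δt · [f(-1.5) + f(-11/12) + f(-1/3) + ...].
Sum = -7.4375.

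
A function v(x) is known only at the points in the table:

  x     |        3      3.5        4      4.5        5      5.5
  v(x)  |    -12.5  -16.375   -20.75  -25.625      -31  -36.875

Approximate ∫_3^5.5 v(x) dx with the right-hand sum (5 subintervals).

Δx = 0.5.
Sum = 0.5·[(-16.375) + (-20.75) + (-25.625) + (-31) + (-36.875)] = -65.3125.

-65.3125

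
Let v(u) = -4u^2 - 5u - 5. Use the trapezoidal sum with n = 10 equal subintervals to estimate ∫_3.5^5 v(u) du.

Δu = (5 − 3.5)/10 = 0.15.
v(3.5) = -71.5, v(3.65) = -76.54, v(3.8) = -81.76, v(3.95) = -87.16, v(4.1) = -92.74, v(4.25) = -98.5, v(4.4) = -104.44, v(4.55) = -110.56, v(4.7) = -116.86, v(4.85) = -123.34, v(5) = -130.
T_10 = (Δu/2)·[v(u_0) + 2v(u_1) + ... + 2v(u_{9}) + v(u_10)].
Sum = -148.8975.

-148.8975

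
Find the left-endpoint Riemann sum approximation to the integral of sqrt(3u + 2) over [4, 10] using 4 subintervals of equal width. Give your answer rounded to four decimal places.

Δu = (10 − 4)/4 = 1.5.
Left endpoints: 4, 5.5, 7, 8.5.
f(4) ≈ 3.7417, f(5.5) ≈ 4.3012, f(7) ≈ 4.7958, f(8.5) ≈ 5.2440.
Sum = Δu · [f(4) + f(5.5) + f(7) + f(8.5)].
Sum ≈ 27.1240.

27.1240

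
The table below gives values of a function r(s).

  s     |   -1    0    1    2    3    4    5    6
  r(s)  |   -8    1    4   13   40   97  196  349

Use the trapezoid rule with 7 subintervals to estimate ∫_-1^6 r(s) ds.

521.5

Δs = 1.
T_7 = (1/2)·[(-8) + 2·1 + 2·4 + 2·13 + 2·40 + 2·97 + 2·196 + 349] = 521.5.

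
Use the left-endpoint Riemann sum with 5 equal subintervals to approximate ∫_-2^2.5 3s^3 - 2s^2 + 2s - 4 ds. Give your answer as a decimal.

Δs = (2.5 − (-2))/5 = 0.9.
Left endpoints: -2, -1.1, -0.2, 0.7, 1.6.
f(-2) = -40, f(-1.1) = -12.613, f(-0.2) = -4.504, f(0.7) = -2.551, f(1.6) = 6.368.
Sum = Δs · [f(-2) + f(-1.1) + f(-0.2) + f(0.7) + f(1.6)].
Sum = -47.97.

-47.97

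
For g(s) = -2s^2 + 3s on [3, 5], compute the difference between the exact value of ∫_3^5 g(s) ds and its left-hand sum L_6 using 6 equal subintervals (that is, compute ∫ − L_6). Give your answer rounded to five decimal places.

Exact integral: ∫_3^5 g(s) ds ≈ -41.3333333.
L_6 ≈ -37.0740741.
Error ≈ -41.3333333 − (-37.0740741) ≈ -4.25926.

-4.25926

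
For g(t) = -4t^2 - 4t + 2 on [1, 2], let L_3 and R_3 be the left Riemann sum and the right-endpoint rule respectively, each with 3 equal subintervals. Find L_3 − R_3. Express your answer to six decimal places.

5.333333

L_3 ≈ -10.74074074.
R_3 ≈ -16.07407407.
L_3 − R_3 ≈ 5.333333.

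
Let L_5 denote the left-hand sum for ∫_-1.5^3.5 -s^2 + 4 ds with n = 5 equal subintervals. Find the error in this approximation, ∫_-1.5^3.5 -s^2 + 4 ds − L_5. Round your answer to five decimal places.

-4.16667

Exact integral: ∫_-1.5^3.5 f(s) ds ≈ 4.5833333.
L_5 = 8.75.
Error ≈ 4.5833333 − 8.75 ≈ -4.16667.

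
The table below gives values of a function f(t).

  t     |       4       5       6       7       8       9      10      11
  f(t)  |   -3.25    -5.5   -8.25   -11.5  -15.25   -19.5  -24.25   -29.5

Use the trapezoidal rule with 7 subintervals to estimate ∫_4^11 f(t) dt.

-100.625

Δt = 1.
T_7 = (1/2)·[(-3.25) + 2·(-5.5) + 2·(-8.25) + 2·(-11.5) + 2·(-15.25) + 2·(-19.5) + 2·(-24.25) + (-29.5)] = -100.625.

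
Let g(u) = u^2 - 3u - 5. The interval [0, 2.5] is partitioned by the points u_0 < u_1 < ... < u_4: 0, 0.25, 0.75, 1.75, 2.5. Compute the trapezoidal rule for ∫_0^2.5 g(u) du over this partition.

Subinterval widths: 0.25, 0.5, 1, 0.75.
g(0) = -5, g(0.25) = -5.6875, g(0.75) = -6.6875, g(1.75) = -7.1875, g(2.5) = -6.25.
On each subinterval the trapezoid contributes (Δu_i/2)·[g(u_{i-1}) + g(u_i)].
Sum = -16.40625.

-16.40625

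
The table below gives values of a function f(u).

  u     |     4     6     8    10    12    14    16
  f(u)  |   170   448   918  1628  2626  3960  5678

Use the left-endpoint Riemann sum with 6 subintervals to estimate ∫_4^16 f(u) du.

Δu = 2.
Sum = 2·[170 + 448 + 918 + 1628 + 2626 + 3960] = 19500.

19500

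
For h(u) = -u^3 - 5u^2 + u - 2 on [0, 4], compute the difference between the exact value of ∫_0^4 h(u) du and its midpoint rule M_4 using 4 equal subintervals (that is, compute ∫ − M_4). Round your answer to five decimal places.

Exact integral: ∫_0^4 h(u) du ≈ -170.6666667.
M_4 = -167.
Error ≈ -170.6666667 − (-167) ≈ -3.66667.

-3.66667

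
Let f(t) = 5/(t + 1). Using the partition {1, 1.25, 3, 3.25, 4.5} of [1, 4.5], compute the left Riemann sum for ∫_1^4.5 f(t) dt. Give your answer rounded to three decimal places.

Subinterval widths: 0.25, 1.75, 0.25, 1.25.
Left endpoints: 1, 1.25, 3, 3.25.
f(1) = 2.5, f(1.25) = 20/9, f(3) = 1.25, f(3.25) = 20/17.
Sum = Σ Δt_i · f(t_i).
Sum ≈ 6.297.

6.297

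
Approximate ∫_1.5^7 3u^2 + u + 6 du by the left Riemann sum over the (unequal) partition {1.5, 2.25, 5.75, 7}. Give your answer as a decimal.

231.390625

Subinterval widths: 0.75, 3.5, 1.25.
Left endpoints: 1.5, 2.25, 5.75.
f(1.5) = 14.25, f(2.25) = 23.4375, f(5.75) = 110.9375.
Sum = Σ Δu_i · f(u_i).
Sum = 231.390625.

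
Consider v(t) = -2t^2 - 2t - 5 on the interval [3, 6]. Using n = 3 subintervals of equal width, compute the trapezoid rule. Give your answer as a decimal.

Δt = (6 − 3)/3 = 1.
v(3) = -29, v(4) = -45, v(5) = -65, v(6) = -89.
T_3 = (Δt/2)·[v(t_0) + 2v(t_1) + 2v(t_2) + v(t_3)].
Sum = -169.

-169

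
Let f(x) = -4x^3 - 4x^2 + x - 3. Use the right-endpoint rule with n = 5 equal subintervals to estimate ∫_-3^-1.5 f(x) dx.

27.18

Δx = (-1.5 − (-3))/5 = 0.3.
Right endpoints: -2.7, -2.4, -2.1, -1.8, -1.5.
f(-2.7) = 43.872, f(-2.4) = 26.856, f(-2.1) = 14.304, f(-1.8) = 5.568, f(-1.5) = 0.
Sum = Δx · [f(-2.7) + f(-2.4) + f(-2.1) + f(-1.8) + f(-1.5)].
Sum = 27.18.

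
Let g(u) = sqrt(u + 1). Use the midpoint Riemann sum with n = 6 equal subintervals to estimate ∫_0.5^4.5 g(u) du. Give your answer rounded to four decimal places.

Δu = (4.5 − 0.5)/6 = 2/3.
Midpoints: 5/6, 1.5, 13/6, 17/6, 3.5, 25/6.
g(5/6) ≈ 1.3540, g(1.5) ≈ 1.5811, g(13/6) ≈ 1.7795, g(17/6) ≈ 1.9579, g(3.5) ≈ 2.1213, g(25/6) ≈ 2.2730.
Sum = Δu · [g(5/6) + g(1.5) + g(13/6) + ...].
Sum ≈ 7.3779.

7.3779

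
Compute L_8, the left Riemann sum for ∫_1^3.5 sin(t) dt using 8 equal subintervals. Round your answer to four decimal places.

Δt = (3.5 − 1)/8 = 0.3125.
Left endpoints: 1, 1.3125, 1.625, 1.9375, 2.25, 2.5625, 2.875, 3.1875.
f(1) ≈ 0.8415, f(1.3125) ≈ 0.9668, f(1.625) ≈ 0.9985, f(1.9375) ≈ 0.9335, f(2.25) ≈ 0.7781, f(2.5625) ≈ 0.5473, f(2.875) ≈ 0.2634, f(3.1875) ≈ -0.0459.
Sum = Δt · [f(1) + f(1.3125) + f(1.625) + ...].
Sum ≈ 1.6510.

1.6510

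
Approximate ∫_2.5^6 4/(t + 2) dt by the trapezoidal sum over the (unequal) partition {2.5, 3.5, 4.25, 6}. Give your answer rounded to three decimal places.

2.318

Subinterval widths: 1, 0.75, 1.75.
f(2.5) = 8/9, f(3.5) = 8/11, f(4.25) = 0.64, f(6) = 0.5.
On each subinterval the trapezoid contributes (Δt_i/2)·[f(t_{i-1}) + f(t_i)].
Sum ≈ 2.318.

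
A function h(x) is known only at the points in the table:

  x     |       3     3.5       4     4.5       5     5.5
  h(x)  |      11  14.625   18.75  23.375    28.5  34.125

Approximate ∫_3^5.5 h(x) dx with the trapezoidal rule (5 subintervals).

53.90625

Δx = 0.5.
T_5 = (0.5/2)·[11 + 2·14.625 + 2·18.75 + 2·23.375 + 2·28.5 + 34.125] = 53.90625.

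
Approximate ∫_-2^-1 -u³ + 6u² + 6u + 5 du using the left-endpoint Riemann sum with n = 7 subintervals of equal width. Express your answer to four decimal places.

Δu = (-1 − (-2))/7 = 1/7.
Left endpoints: -2, -13/7, -12/7, -11/7, -10/7, -9/7, -8/7.
f(-2) = 25, f(-13/7) = 7188/343, f(-12/7) = 5963/343, f(-11/7) = 4894/343, f(-10/7) = 3975/343, f(-9/7) = 3200/343, f(-8/7) = 2563/343.
Sum = Δu · [f(-2) + f(-13/7) + f(-12/7) + ...].
Sum ≈ 15.1429.

15.1429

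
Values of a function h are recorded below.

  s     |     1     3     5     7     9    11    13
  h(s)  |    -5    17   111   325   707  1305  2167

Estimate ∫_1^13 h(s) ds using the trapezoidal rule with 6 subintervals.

Δs = 2.
T_6 = (2/2)·[(-5) + 2·17 + 2·111 + 2·325 + 2·707 + 2·1305 + 2167] = 7092.

7092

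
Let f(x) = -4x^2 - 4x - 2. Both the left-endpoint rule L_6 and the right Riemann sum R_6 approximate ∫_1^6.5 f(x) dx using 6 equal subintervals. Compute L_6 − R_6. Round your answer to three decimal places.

171.417

L_6 ≈ -375.70602.
R_6 ≈ -547.12269.
L_6 − R_6 ≈ 171.417.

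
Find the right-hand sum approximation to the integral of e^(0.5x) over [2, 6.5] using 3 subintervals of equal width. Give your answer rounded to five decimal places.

65.59115

Δx = (6.5 − 2)/3 = 1.5.
Right endpoints: 3.5, 5, 6.5.
f(3.5) ≈ 5.75460, f(5) ≈ 12.18249, f(6.5) ≈ 25.79034.
Sum = Δx · [f(3.5) + f(5) + f(6.5)].
Sum ≈ 65.59115.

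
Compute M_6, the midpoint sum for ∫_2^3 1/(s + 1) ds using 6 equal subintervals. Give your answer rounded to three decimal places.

Δs = (3 − 2)/6 = 1/6.
Midpoints: 25/12, 2.25, 29/12, 31/12, 2.75, 35/12.
f(25/12) = 12/37, f(2.25) = 4/13, f(29/12) = 12/41, f(31/12) = 12/43, f(2.75) = 4/15, f(35/12) = 12/47.
Sum = Δs · [f(25/12) + f(2.25) + f(29/12) + ...].
Sum ≈ 0.288.

0.288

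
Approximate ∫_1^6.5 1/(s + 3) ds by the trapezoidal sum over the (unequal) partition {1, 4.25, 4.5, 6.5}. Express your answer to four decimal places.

0.9029

Subinterval widths: 3.25, 0.25, 2.
f(1) = 0.25, f(4.25) = 4/29, f(4.5) = 2/15, f(6.5) = 2/19.
On each subinterval the trapezoid contributes (Δs_i/2)·[f(s_{i-1}) + f(s_i)].
Sum ≈ 0.9029.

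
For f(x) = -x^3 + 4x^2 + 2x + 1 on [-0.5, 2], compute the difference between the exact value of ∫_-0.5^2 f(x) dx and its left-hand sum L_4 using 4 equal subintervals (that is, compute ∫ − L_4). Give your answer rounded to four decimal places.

Exact integral: ∫_-0.5^2 f(x) dx ≈ 13.098958.
L_4 ≈ 9.672852.
Error ≈ 13.098958 − 9.672852 ≈ 3.4261.

3.4261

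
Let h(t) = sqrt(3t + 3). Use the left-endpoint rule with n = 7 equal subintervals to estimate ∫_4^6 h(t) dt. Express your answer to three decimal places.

8.374

Δt = (6 − 4)/7 = 2/7.
Left endpoints: 4, 30/7, 32/7, 34/7, 36/7, 38/7, 40/7.
h(4) ≈ 3.873, h(30/7) ≈ 3.982, h(32/7) ≈ 4.088, h(34/7) ≈ 4.192, h(36/7) ≈ 4.293, h(38/7) ≈ 4.392, h(40/7) ≈ 4.488.
Sum = Δt · [h(4) + h(30/7) + h(32/7) + ...].
Sum ≈ 8.374.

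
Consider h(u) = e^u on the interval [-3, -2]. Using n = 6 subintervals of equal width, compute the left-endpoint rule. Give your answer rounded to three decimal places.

0.079

Δu = (-2 − (-3))/6 = 1/6.
Left endpoints: -3, -17/6, -8/3, -2.5, -7/3, -13/6.
h(-3) ≈ 0.050, h(-17/6) ≈ 0.059, h(-8/3) ≈ 0.069, h(-2.5) ≈ 0.082, h(-7/3) ≈ 0.097, h(-13/6) ≈ 0.115.
Sum = Δu · [h(-3) + h(-17/6) + h(-8/3) + ...].
Sum ≈ 0.079.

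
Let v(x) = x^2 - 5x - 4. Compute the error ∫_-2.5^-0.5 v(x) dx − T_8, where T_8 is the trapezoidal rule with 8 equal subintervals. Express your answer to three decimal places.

-0.021

Exact integral: ∫_-2.5^-0.5 v(x) dx ≈ 12.16667.
T_8 = 12.1875.
Error ≈ 12.16667 − 12.1875 ≈ -0.021.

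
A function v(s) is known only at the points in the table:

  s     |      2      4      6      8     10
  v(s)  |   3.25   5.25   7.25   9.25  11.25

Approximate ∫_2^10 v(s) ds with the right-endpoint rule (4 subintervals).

66

Δs = 2.
Sum = 2·[5.25 + 7.25 + 9.25 + 11.25] = 66.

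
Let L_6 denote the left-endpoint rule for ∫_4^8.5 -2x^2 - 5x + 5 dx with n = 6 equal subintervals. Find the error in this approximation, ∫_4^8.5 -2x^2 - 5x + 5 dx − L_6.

Exact integral: ∫_4^8.5 f(x) dx = -484.875.
L_6 = -435.09375.
Error = -484.875 − (-435.09375) = -49.78125.

-49.78125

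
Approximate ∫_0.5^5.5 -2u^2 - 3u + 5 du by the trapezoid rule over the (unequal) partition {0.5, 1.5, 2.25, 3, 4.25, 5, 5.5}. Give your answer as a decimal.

-132.28125

Subinterval widths: 1, 0.75, 0.75, 1.25, 0.75, 0.5.
f(0.5) = 3, f(1.5) = -4, f(2.25) = -11.875, f(3) = -22, f(4.25) = -43.875, f(5) = -60, f(5.5) = -72.
On each subinterval the trapezoid contributes (Δu_i/2)·[f(u_{i-1}) + f(u_i)].
Sum = -132.28125.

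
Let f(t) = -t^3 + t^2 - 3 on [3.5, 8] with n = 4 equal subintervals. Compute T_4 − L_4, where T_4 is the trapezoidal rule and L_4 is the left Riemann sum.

T_4 ≈ -859.034180.
L_4 ≈ -624.260742.
T_4 − L_4 = -234.7734375.

-234.7734375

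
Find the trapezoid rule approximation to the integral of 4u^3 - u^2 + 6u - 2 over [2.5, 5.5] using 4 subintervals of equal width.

Δu = (5.5 − 2.5)/4 = 0.75.
f(2.5) = 69.25, f(3.25) = 144.25, f(4) = 262, f(4.75) = 432.625, f(5.5) = 666.25.
T_4 = (Δu/2)·[f(u_0) + 2f(u_1) + 2f(u_2) + 2f(u_3) + f(u_4)].
Sum = 904.96875.

904.96875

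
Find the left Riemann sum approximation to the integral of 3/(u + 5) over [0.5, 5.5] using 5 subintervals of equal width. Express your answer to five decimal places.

Δu = (5.5 − 0.5)/5 = 1.
Left endpoints: 0.5, 1.5, 2.5, 3.5, 4.5.
f(0.5) = 6/11, f(1.5) = 6/13, f(2.5) = 0.4, f(3.5) = 6/17, f(4.5) = 6/19.
Sum = Δu · [f(0.5) + f(1.5) + f(2.5) + f(3.5) + f(4.5)].
Sum ≈ 2.07572.

2.07572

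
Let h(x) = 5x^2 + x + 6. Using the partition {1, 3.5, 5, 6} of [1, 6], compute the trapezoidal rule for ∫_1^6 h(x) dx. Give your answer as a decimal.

Subinterval widths: 2.5, 1.5, 1.
h(1) = 12, h(3.5) = 70.75, h(5) = 136, h(6) = 192.
On each subinterval the trapezoid contributes (Δx_i/2)·[h(x_{i-1}) + h(x_i)].
Sum = 422.5.

422.5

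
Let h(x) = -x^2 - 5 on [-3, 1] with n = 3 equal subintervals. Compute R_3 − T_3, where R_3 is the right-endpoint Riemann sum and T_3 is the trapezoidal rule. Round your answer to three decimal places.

R_3 ≈ -25.18519.
T_3 ≈ -30.51852.
R_3 − T_3 ≈ 5.333.

5.333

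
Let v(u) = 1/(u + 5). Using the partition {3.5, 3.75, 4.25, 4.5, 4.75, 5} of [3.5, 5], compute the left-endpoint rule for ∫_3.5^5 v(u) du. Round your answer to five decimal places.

Subinterval widths: 0.25, 0.5, 0.25, 0.25, 0.25.
Left endpoints: 3.5, 3.75, 4.25, 4.5, 4.75.
v(3.5) = 2/17, v(3.75) = 4/35, v(4.25) = 4/37, v(4.5) = 2/19, v(4.75) = 4/39.
Sum = Σ Δu_i · v(u_i).
Sum ≈ 0.16554.

0.16554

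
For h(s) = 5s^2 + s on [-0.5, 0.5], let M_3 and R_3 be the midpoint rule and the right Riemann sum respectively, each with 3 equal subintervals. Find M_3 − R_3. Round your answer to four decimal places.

-0.3056

M_3 ≈ 0.370370.
R_3 ≈ 0.675926.
M_3 − R_3 ≈ -0.3056.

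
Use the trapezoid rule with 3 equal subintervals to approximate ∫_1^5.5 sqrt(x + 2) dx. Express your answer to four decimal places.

10.2092

Δx = (5.5 − 1)/3 = 1.5.
f(1) ≈ 1.7321, f(2.5) ≈ 2.1213, f(4) ≈ 2.4495, f(5.5) ≈ 2.7386.
T_3 = (Δx/2)·[f(x_0) + 2f(x_1) + 2f(x_2) + f(x_3)].
Sum ≈ 10.2092.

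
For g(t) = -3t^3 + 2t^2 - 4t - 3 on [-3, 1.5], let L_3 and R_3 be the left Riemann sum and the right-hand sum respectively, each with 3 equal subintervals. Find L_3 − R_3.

183.9375

L_3 = 183.9375.
R_3 = 0.
L_3 − R_3 = 183.9375.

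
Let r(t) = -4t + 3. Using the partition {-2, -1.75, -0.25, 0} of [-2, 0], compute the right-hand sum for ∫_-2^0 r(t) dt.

9.25

Subinterval widths: 0.25, 1.5, 0.25.
Right endpoints: -1.75, -0.25, 0.
r(-1.75) = 10, r(-0.25) = 4, r(0) = 3.
Sum = Σ Δt_i · r(t_i).
Sum = 9.25.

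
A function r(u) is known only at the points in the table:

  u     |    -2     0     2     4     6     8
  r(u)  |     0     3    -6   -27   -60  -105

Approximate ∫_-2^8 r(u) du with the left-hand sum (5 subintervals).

Δu = 2.
Sum = 2·[0 + 3 + (-6) + (-27) + (-60)] = -180.

-180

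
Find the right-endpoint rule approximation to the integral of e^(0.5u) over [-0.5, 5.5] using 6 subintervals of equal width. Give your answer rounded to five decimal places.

37.77634

Δu = (5.5 − (-0.5))/6 = 1.
Right endpoints: 0.5, 1.5, 2.5, 3.5, 4.5, 5.5.
f(0.5) ≈ 1.28403, f(1.5) ≈ 2.11700, f(2.5) ≈ 3.49034, f(3.5) ≈ 5.75460, f(4.5) ≈ 9.48774, f(5.5) ≈ 15.64263.
Sum = Δu · [f(0.5) + f(1.5) + f(2.5) + ...].
Sum ≈ 37.77634.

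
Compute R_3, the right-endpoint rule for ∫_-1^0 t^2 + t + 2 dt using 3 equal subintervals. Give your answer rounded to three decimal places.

Δt = (0 − (-1))/3 = 1/3.
Right endpoints: -2/3, -1/3, 0.
f(-2/3) = 16/9, f(-1/3) = 16/9, f(0) = 2.
Sum = Δt · [f(-2/3) + f(-1/3) + f(0)].
Sum ≈ 1.852.

1.852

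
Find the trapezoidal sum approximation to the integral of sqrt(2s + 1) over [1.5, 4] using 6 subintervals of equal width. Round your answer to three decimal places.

Δs = (4 − 1.5)/6 = 5/12.
f(1.5) ≈ 2.000, f(23/12) ≈ 2.198, f(7/3) ≈ 2.380, f(2.75) ≈ 2.550, f(19/6) ≈ 2.708, f(43/12) ≈ 2.858, f(4) ≈ 3.000.
T_6 = (Δs/2)·[f(s_0) + 2f(s_1) + ... + 2f(s_{5}) + f(s_6)].
Sum ≈ 6.331.

6.331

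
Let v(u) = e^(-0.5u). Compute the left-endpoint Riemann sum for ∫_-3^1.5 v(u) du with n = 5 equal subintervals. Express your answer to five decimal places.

Δu = (1.5 − (-3))/5 = 0.9.
Left endpoints: -3, -2.1, -1.2, -0.3, 0.6.
v(-3) ≈ 4.48169, v(-2.1) ≈ 2.85765, v(-1.2) ≈ 1.82212, v(-0.3) ≈ 1.16183, v(0.6) ≈ 0.74082.
Sum = Δu · [v(-3) + v(-2.1) + v(-1.2) + v(-0.3) + v(0.6)].
Sum ≈ 9.95770.

9.95770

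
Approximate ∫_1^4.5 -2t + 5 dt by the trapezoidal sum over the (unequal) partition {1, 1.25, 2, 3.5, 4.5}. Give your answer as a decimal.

-1.75

Subinterval widths: 0.25, 0.75, 1.5, 1.
f(1) = 3, f(1.25) = 2.5, f(2) = 1, f(3.5) = -2, f(4.5) = -4.
On each subinterval the trapezoid contributes (Δt_i/2)·[f(t_{i-1}) + f(t_i)].
Sum = -1.75.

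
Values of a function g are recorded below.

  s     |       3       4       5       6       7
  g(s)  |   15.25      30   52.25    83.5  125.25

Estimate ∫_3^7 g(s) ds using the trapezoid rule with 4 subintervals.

236

Δs = 1.
T_4 = (1/2)·[15.25 + 2·30 + 2·52.25 + 2·83.5 + 125.25] = 236.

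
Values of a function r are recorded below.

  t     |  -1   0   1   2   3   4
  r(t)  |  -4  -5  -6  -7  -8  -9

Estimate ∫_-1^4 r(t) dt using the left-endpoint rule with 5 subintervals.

Δt = 1.
Sum = 1·[(-4) + (-5) + (-6) + (-7) + (-8)] = -30.

-30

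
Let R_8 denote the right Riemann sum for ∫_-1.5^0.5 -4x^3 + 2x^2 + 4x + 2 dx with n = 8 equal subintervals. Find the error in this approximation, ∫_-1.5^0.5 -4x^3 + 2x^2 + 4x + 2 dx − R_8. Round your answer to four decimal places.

Exact integral: ∫_-1.5^0.5 f(x) dx ≈ 7.333333.
R_8 = 6.25.
Error ≈ 7.333333 − 6.25 ≈ 1.0833.

1.0833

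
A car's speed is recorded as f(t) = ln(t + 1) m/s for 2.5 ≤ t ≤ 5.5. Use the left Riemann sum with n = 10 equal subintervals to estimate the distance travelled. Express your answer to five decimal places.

4.68820

Δt = (5.5 − 2.5)/10 = 0.3.
Left endpoints: 2.5, 2.8, 3.1, 3.4, 3.7, 4, 4.3, 4.6, 4.9, 5.2.
f(2.5) ≈ 1.25276, f(2.8) ≈ 1.33500, f(3.1) ≈ 1.41099, f(3.4) ≈ 1.48160, f(3.7) ≈ 1.54756, f(4) ≈ 1.60944, f(4.3) ≈ 1.66771, f(4.6) ≈ 1.72277, f(4.9) ≈ 1.77495, f(5.2) ≈ 1.82455.
Sum = Δt · [f(2.5) + f(2.8) + f(3.1) + ...].
Sum ≈ 4.68820.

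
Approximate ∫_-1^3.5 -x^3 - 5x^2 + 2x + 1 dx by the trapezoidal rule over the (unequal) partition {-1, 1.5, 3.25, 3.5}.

Subinterval widths: 2.5, 1.75, 0.25.
f(-1) = -5, f(1.5) = -10.625, f(3.25) = -79.640625, f(3.5) = -96.125.
On each subinterval the trapezoid contributes (Δx_i/2)·[f(x_{i-1}) + f(x_i)].
Sum = -120.484375.

-120.484375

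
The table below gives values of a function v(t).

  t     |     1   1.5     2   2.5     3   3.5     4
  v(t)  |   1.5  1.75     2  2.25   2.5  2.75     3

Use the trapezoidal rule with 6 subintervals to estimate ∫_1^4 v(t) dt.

6.75

Δt = 0.5.
T_6 = (0.5/2)·[1.5 + 2·1.75 + 2·2 + 2·2.25 + 2·2.5 + 2·2.75 + 3] = 6.75.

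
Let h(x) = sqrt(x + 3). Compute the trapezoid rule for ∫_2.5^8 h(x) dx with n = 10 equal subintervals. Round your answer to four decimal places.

15.7212

Δx = (8 − 2.5)/10 = 0.55.
h(2.5) ≈ 2.3452, h(3.05) ≈ 2.4597, h(3.6) ≈ 2.5690, h(4.15) ≈ 2.6739, h(4.7) ≈ 2.7749, h(5.25) ≈ 2.8723, h(5.8) ≈ 2.9665, h(6.35) ≈ 3.0578, h(6.9) ≈ 3.1464, h(7.45) ≈ 3.2326, h(8) ≈ 3.3166.
T_10 = (Δx/2)·[h(x_0) + 2h(x_1) + ... + 2h(x_{9}) + h(x_10)].
Sum ≈ 15.7212.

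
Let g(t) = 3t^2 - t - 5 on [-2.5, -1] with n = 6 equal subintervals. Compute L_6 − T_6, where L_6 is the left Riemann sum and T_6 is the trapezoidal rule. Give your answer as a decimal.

2.15625

L_6 = 11.953125.
T_6 = 9.796875.
L_6 − T_6 = 2.15625.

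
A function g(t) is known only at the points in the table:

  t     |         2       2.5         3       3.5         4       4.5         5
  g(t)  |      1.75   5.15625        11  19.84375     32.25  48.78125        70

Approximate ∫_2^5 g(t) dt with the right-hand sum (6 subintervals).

93.515625

Δt = 0.5.
Sum = 0.5·[5.15625 + 11 + 19.84375 + 32.25 + 48.78125 + 70] = 93.515625.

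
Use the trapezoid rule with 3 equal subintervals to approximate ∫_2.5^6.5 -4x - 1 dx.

Δx = (6.5 − 2.5)/3 = 4/3.
f(2.5) = -11, f(23/6) = -49/3, f(31/6) = -65/3, f(6.5) = -27.
T_3 = (Δx/2)·[f(x_0) + 2f(x_1) + 2f(x_2) + f(x_3)].
Sum = -76.

-76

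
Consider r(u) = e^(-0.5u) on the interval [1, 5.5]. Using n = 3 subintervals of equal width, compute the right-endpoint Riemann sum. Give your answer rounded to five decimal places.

Δu = (5.5 − 1)/3 = 1.5.
Right endpoints: 2.5, 4, 5.5.
r(2.5) ≈ 0.28650, r(4) ≈ 0.13534, r(5.5) ≈ 0.06393.
Sum = Δu · [r(2.5) + r(4) + r(5.5)].
Sum ≈ 0.72865.

0.72865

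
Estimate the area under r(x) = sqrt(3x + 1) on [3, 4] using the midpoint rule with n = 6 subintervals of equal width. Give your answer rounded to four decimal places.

3.3888

Δx = (4 − 3)/6 = 1/6.
Midpoints: 37/12, 3.25, 41/12, 43/12, 3.75, 47/12.
r(37/12) ≈ 3.2016, r(3.25) ≈ 3.2787, r(41/12) ≈ 3.3541, r(43/12) ≈ 3.4278, r(3.75) ≈ 3.5000, r(47/12) ≈ 3.5707.
Sum = Δx · [r(37/12) + r(3.25) + r(41/12) + ...].
Sum ≈ 3.3888.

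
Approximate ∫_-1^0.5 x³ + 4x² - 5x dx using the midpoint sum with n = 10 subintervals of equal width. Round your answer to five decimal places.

3.13148

Δx = (0.5 − (-1))/10 = 0.15.
Midpoints: -0.925, -0.775, -0.625, -0.475, -0.325, -0.175, -0.025, 0.125, 0.275, 0.425.
f(-0.925) = 464387/64000, f(-0.775) = 371969/64000, f(-0.625) = 2275/512, f(-0.475) = 202901/64000, f(-0.325) = 128843/64000, f(-0.175) = 63497/64000, f(-0.025) = 8159/64000, f(0.125) = -287/512, f(0.275) = -67309/64000, f(0.425) = -84847/64000.
Sum = Δx · [f(-0.925) + f(-0.775) + f(-0.625) + ...].
Sum ≈ 3.13148.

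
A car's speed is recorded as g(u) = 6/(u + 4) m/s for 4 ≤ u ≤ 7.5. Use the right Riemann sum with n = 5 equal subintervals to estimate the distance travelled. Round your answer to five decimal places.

Δu = (7.5 − 4)/5 = 0.7.
Right endpoints: 4.7, 5.4, 6.1, 6.8, 7.5.
g(4.7) = 20/29, g(5.4) = 30/47, g(6.1) = 60/101, g(6.8) = 5/9, g(7.5) = 12/23.
Sum = Δu · [g(4.7) + g(5.4) + g(6.1) + g(6.8) + g(7.5)].
Sum ≈ 2.09951.

2.09951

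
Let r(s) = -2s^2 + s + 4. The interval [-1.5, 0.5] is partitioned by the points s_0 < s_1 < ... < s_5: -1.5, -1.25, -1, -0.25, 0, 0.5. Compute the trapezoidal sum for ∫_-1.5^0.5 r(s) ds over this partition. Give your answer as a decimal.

Subinterval widths: 0.25, 0.25, 0.75, 0.25, 0.5.
r(-1.5) = -2, r(-1.25) = -0.375, r(-1) = 1, r(-0.25) = 3.625, r(0) = 4, r(0.5) = 4.
On each subinterval the trapezoid contributes (Δs_i/2)·[r(s_{i-1}) + r(s_i)].
Sum = 4.46875.

4.46875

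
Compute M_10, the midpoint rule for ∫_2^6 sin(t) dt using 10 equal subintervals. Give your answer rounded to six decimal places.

-1.385536

Δt = (6 − 2)/10 = 0.4.
Midpoints: 2.2, 2.6, 3, 3.4, 3.8, 4.2, 4.6, 5, 5.4, 5.8.
f(2.2) ≈ 0.808496, f(2.6) ≈ 0.515501, f(3) ≈ 0.141120, f(3.4) ≈ -0.255541, f(3.8) ≈ -0.611858, f(4.2) ≈ -0.871576, f(4.6) ≈ -0.993691, f(5) ≈ -0.958924, f(5.4) ≈ -0.772764, f(5.8) ≈ -0.464602.
Sum = Δt · [f(2.2) + f(2.6) + f(3) + ...].
Sum ≈ -1.385536.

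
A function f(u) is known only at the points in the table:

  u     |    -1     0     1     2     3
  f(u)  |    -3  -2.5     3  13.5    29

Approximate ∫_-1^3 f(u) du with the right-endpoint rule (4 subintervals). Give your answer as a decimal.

Δu = 1.
Sum = 1·[(-2.5) + 3 + 13.5 + 29] = 43.

43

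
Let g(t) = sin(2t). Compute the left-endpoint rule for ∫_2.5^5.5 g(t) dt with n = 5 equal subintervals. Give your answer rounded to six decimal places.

Δt = (5.5 − 2.5)/5 = 0.6.
Left endpoints: 2.5, 3.1, 3.7, 4.3, 4.9.
g(2.5) ≈ -0.958924, g(3.1) ≈ -0.083089, g(3.7) ≈ 0.898708, g(4.3) ≈ 0.734397, g(4.9) ≈ -0.366479.
Sum = Δt · [g(2.5) + g(3.1) + g(3.7) + g(4.3) + g(4.9)].
Sum ≈ 0.134767.

0.134767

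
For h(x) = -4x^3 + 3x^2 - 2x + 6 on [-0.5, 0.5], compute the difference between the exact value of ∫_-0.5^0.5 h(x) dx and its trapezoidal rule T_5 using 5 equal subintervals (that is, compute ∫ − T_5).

Exact integral: ∫_-0.5^0.5 h(x) dx = 6.25.
T_5 = 6.27.
Error = 6.25 − 6.27 = -0.02.

-0.02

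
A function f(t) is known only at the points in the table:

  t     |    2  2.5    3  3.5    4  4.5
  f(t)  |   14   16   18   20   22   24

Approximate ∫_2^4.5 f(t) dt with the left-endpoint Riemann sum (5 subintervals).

Δt = 0.5.
Sum = 0.5·[14 + 16 + 18 + 20 + 22] = 45.

45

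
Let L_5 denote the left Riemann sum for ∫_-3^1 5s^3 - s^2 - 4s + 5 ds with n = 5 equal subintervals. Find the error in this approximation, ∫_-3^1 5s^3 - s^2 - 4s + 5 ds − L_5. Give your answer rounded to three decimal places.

59.627

Exact integral: ∫_-3^1 f(s) ds ≈ -73.33333.
L_5 = -132.96.
Error ≈ -73.33333 − (-132.96) ≈ 59.627.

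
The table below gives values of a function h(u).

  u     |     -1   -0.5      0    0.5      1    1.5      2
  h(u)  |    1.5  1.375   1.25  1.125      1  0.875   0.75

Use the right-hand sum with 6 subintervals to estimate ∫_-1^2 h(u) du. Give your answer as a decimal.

3.1875

Δu = 0.5.
Sum = 0.5·[1.375 + 1.25 + 1.125 + 1 + 0.875 + 0.75] = 3.1875.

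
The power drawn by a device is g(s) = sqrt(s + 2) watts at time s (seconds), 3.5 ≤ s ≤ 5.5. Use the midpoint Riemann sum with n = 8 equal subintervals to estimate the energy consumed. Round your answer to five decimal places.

5.09405

Δs = (5.5 − 3.5)/8 = 0.25.
Midpoints: 3.625, 3.875, 4.125, 4.375, 4.625, 4.875, 5.125, 5.375.
g(3.625) ≈ 2.37171, g(3.875) ≈ 2.42384, g(4.125) ≈ 2.47487, g(4.375) ≈ 2.52488, g(4.625) ≈ 2.57391, g(4.875) ≈ 2.62202, g(5.125) ≈ 2.66927, g(5.375) ≈ 2.71570.
Sum = Δs · [g(3.625) + g(3.875) + g(4.125) + ...].
Sum ≈ 5.09405.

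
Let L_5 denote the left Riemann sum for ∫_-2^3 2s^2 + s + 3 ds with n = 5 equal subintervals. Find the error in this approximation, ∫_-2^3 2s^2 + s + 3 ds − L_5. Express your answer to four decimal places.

Exact integral: ∫_-2^3 f(s) ds ≈ 40.833333.
L_5 = 35.
Error ≈ 40.833333 − 35 ≈ 5.8333.

5.8333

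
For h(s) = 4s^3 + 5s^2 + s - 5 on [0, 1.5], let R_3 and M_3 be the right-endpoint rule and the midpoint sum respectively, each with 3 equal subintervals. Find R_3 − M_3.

R_3 = 11.75.
M_3 = 3.875.
R_3 − M_3 = 7.875.

7.875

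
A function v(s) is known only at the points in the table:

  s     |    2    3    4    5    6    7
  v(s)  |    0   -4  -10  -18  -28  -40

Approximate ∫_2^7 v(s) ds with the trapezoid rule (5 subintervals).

-80

Δs = 1.
T_5 = (1/2)·[0 + 2·(-4) + 2·(-10) + 2·(-18) + 2·(-28) + (-40)] = -80.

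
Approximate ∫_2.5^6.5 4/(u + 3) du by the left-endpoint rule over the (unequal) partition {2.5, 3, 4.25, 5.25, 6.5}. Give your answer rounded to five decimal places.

2.35475

Subinterval widths: 0.5, 1.25, 1, 1.25.
Left endpoints: 2.5, 3, 4.25, 5.25.
f(2.5) = 8/11, f(3) = 2/3, f(4.25) = 16/29, f(5.25) = 16/33.
Sum = Σ Δu_i · f(u_i).
Sum ≈ 2.35475.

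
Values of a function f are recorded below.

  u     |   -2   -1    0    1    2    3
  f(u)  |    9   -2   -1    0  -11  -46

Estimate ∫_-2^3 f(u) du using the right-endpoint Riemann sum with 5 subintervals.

Δu = 1.
Sum = 1·[(-2) + (-1) + 0 + (-11) + (-46)] = -60.

-60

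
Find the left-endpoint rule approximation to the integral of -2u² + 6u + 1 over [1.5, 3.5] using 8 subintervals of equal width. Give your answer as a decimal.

Δu = (3.5 − 1.5)/8 = 0.25.
Left endpoints: 1.5, 1.75, 2, 2.25, 2.5, 2.75, 3, 3.25.
f(1.5) = 5.5, f(1.75) = 5.375, f(2) = 5, f(2.25) = 4.375, f(2.5) = 3.5, f(2.75) = 2.375, f(3) = 1, f(3.25) = -0.625.
Sum = Δu · [f(1.5) + f(1.75) + f(2) + ...].
Sum = 6.625.

6.625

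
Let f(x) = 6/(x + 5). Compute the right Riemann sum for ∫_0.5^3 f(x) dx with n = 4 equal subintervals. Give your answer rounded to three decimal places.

2.145

Δx = (3 − 0.5)/4 = 0.625.
Right endpoints: 1.125, 1.75, 2.375, 3.
f(1.125) = 48/49, f(1.75) = 8/9, f(2.375) = 48/59, f(3) = 0.75.
Sum = Δx · [f(1.125) + f(1.75) + f(2.375) + f(3)].
Sum ≈ 2.145.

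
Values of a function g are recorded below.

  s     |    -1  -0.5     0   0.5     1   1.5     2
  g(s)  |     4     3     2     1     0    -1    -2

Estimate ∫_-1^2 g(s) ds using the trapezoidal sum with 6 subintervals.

3

Δs = 0.5.
T_6 = (0.5/2)·[4 + 2·3 + 2·2 + 2·1 + 2·0 + 2·(-1) + (-2)] = 3.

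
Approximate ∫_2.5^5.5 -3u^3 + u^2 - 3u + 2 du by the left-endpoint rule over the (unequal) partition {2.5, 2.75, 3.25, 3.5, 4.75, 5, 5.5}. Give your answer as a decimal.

-482.5078125

Subinterval widths: 0.25, 0.5, 0.25, 1.25, 0.25, 0.5.
Left endpoints: 2.5, 2.75, 3.25, 3.5, 4.75, 5.
f(2.5) = -46.125, f(2.75) = -61.078125, f(3.25) = -100.171875, f(3.5) = -124.875, f(4.75) = -311.203125, f(5) = -363.
Sum = Σ Δu_i · f(u_i).
Sum = -482.5078125.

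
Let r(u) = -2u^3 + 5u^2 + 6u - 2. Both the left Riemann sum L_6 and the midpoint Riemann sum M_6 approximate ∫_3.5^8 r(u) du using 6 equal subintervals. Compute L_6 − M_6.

226.01953125

L_6 = -812.6015625.
M_6 = -1038.62109375.
L_6 − M_6 = 226.01953125.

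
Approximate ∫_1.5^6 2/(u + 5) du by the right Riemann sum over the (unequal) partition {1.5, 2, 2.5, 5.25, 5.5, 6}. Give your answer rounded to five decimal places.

Subinterval widths: 0.5, 0.5, 2.75, 0.25, 0.5.
Right endpoints: 2, 2.5, 5.25, 5.5, 6.
f(2) = 2/7, f(2.5) = 4/15, f(5.25) = 8/41, f(5.5) = 4/21, f(6) = 2/11.
Sum = Σ Δu_i · f(u_i).
Sum ≈ 0.95130.

0.95130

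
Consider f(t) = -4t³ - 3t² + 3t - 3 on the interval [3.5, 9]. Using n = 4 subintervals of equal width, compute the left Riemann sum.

-5128.3203125

Δt = (9 − 3.5)/4 = 1.375.
Left endpoints: 3.5, 4.875, 6.25, 7.625.
f(3.5) = -200.75, f(4.875) = -523.1015625, f(6.25) = -1078, f(7.625) = -1927.8359375.
Sum = Δt · [f(3.5) + f(4.875) + f(6.25) + f(7.625)].
Sum = -5128.3203125.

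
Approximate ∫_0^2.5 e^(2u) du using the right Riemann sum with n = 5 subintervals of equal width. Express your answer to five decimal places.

116.60209

Δu = (2.5 − 0)/5 = 0.5.
Right endpoints: 0.5, 1, 1.5, 2, 2.5.
f(0.5) ≈ 2.71828, f(1) ≈ 7.38906, f(1.5) ≈ 20.08554, f(2) ≈ 54.59815, f(2.5) ≈ 148.41316.
Sum = Δu · [f(0.5) + f(1) + f(1.5) + f(2) + f(2.5)].
Sum ≈ 116.60209.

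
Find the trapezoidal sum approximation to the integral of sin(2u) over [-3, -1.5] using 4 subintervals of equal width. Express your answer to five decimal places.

0.92894

Δu = (-1.5 − (-3))/4 = 0.375.
f(-3) ≈ 0.27942, f(-2.625) ≈ 0.85893, f(-2.25) ≈ 0.97753, f(-1.875) ≈ 0.57156, f(-1.5) ≈ -0.14112.
T_4 = (Δu/2)·[f(u_0) + 2f(u_1) + 2f(u_2) + 2f(u_3) + f(u_4)].
Sum ≈ 0.92894.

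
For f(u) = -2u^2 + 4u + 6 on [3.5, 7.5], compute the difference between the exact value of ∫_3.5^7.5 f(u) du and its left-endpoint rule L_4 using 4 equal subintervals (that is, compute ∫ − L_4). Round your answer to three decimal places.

Exact integral: ∫_3.5^7.5 f(u) du ≈ -140.66667.
L_4 = -106.
Error ≈ -140.66667 − (-106) ≈ -34.667.

-34.667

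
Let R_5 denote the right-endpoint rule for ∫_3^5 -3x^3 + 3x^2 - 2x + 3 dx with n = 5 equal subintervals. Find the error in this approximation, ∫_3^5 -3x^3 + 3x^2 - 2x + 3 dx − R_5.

51.76

Exact integral: ∫_3^5 f(x) dx = -320.
R_5 = -371.76.
Error = -320 − (-371.76) = 51.76.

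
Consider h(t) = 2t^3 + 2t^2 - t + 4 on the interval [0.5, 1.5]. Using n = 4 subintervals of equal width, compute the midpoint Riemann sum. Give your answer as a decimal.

7.625

Δt = (1.5 − 0.5)/4 = 0.25.
Midpoints: 0.625, 0.875, 1.125, 1.375.
h(0.625) = 4.64453125, h(0.875) = 5.99609375, h(1.125) = 8.25390625, h(1.375) = 11.60546875.
Sum = Δt · [h(0.625) + h(0.875) + h(1.125) + h(1.375)].
Sum = 7.625.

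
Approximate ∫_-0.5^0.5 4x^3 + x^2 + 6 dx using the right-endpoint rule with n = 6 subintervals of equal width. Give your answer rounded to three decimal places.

6.171

Δx = (0.5 − (-0.5))/6 = 1/6.
Right endpoints: -1/3, -1/6, 0, 1/6, 1/3, 0.5.
f(-1/3) = 161/27, f(-1/6) = 649/108, f(0) = 6, f(1/6) = 653/108, f(1/3) = 169/27, f(0.5) = 6.75.
Sum = Δx · [f(-1/3) + f(-1/6) + f(0) + ...].
Sum ≈ 6.171.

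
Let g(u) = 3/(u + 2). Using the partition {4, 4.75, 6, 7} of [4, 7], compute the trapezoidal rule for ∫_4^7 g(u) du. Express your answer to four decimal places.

Subinterval widths: 0.75, 1.25, 1.
g(4) = 0.5, g(4.75) = 4/9, g(6) = 0.375, g(7) = 1/3.
On each subinterval the trapezoid contributes (Δu_i/2)·[g(u_{i-1}) + g(u_i)].
Sum ≈ 1.2205.

1.2205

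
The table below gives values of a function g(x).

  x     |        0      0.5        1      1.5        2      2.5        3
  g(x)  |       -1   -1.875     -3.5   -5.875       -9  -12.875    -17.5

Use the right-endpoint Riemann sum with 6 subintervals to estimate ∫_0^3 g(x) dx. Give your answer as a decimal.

-25.3125

Δx = 0.5.
Sum = 0.5·[(-1.875) + (-3.5) + (-5.875) + (-9) + (-12.875) + (-17.5)] = -25.3125.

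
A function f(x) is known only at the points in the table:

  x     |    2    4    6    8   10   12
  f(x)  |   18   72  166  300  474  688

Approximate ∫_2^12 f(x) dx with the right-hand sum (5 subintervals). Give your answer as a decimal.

Δx = 2.
Sum = 2·[72 + 166 + 300 + 474 + 688] = 3400.

3400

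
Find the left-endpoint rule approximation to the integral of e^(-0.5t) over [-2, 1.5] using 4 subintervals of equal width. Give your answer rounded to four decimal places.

Δt = (1.5 − (-2))/4 = 0.875.
Left endpoints: -2, -1.125, -0.25, 0.625.
f(-2) ≈ 2.7183, f(-1.125) ≈ 1.7551, f(-0.25) ≈ 1.1331, f(0.625) ≈ 0.7316.
Sum = Δt · [f(-2) + f(-1.125) + f(-0.25) + f(0.625)].
Sum ≈ 5.5458.

5.5458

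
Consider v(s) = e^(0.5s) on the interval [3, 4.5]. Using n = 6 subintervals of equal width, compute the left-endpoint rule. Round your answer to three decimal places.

9.399

Δs = (4.5 − 3)/6 = 0.25.
Left endpoints: 3, 3.25, 3.5, 3.75, 4, 4.25.
v(3) ≈ 4.482, v(3.25) ≈ 5.078, v(3.5) ≈ 5.755, v(3.75) ≈ 6.521, v(4) ≈ 7.389, v(4.25) ≈ 8.373.
Sum = Δs · [v(3) + v(3.25) + v(3.5) + ...].
Sum ≈ 9.399.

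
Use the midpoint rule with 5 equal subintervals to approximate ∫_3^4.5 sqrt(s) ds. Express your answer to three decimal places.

2.900

Δs = (4.5 − 3)/5 = 0.3.
Midpoints: 3.15, 3.45, 3.75, 4.05, 4.35.
f(3.15) ≈ 1.775, f(3.45) ≈ 1.857, f(3.75) ≈ 1.936, f(4.05) ≈ 2.012, f(4.35) ≈ 2.086.
Sum = Δs · [f(3.15) + f(3.45) + f(3.75) + f(4.05) + f(4.35)].
Sum ≈ 2.900.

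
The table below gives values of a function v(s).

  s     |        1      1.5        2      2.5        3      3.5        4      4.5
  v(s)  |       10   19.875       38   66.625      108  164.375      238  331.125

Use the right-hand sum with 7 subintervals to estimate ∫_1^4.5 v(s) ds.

Δs = 0.5.
Sum = 0.5·[19.875 + 38 + 66.625 + 108 + 164.375 + 238 + 331.125] = 483.

483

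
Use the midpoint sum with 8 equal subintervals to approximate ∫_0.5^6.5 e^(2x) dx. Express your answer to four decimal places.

Δx = (6.5 − 0.5)/8 = 0.75.
Midpoints: 0.875, 1.625, 2.375, 3.125, 3.875, 4.625, 5.375, 6.125.
f(0.875) ≈ 5.7546, f(1.625) ≈ 25.7903, f(2.375) ≈ 115.5843, f(3.125) ≈ 518.0128, f(3.875) ≈ 2321.5724, f(4.625) ≈ 10404.5657, f(5.375) ≈ 46630.0285, f(6.125) ≈ 208981.2889.
Sum = Δx · [f(0.875) + f(1.625) + f(2.375) + ...].
Sum ≈ 201751.9481.

201751.9481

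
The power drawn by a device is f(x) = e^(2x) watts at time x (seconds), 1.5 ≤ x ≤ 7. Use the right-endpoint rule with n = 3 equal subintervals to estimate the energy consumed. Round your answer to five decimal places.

Δx = (7 − 1.5)/3 = 11/6.
Right endpoints: 10/3, 31/6, 7.
f(10/3) ≈ 785.77199, f(31/6) ≈ 30740.40934, f(7) ≈ 1202604.28416.
Sum = Δx · [f(10/3) + f(31/6) + f(7)].
Sum ≈ 2262572.52009.

2262572.52009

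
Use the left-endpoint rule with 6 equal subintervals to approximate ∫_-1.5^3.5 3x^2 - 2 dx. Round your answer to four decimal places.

25.4861

Δx = (3.5 − (-1.5))/6 = 5/6.
Left endpoints: -1.5, -2/3, 1/6, 1, 11/6, 8/3.
f(-1.5) = 4.75, f(-2/3) = -2/3, f(1/6) = -23/12, f(1) = 1, f(11/6) = 97/12, f(8/3) = 58/3.
Sum = Δx · [f(-1.5) + f(-2/3) + f(1/6) + ...].
Sum ≈ 25.4861.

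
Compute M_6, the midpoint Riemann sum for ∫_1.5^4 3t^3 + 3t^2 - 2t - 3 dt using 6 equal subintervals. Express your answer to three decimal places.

Δt = (4 − 1.5)/6 = 5/12.
Midpoints: 41/24, 2.125, 61/24, 71/24, 3.375, 91/24.
f(41/24) = 79697/4608, f(2.125) = 17963/512, f(61/24) = 279037/4608, f(71/24) = 437807/4608, f(3.375) = 71553/512, f(91/24) = 903547/4608.
Sum = Δt · [f(41/24) + f(2.125) + f(61/24) + ...].
Sum ≈ 226.574.

226.574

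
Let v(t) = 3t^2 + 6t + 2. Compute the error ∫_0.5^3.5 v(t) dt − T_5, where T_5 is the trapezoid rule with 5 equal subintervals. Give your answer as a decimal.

-0.54

Exact integral: ∫_0.5^3.5 v(t) dt = 84.75.
T_5 = 85.29.
Error = 84.75 − 85.29 = -0.54.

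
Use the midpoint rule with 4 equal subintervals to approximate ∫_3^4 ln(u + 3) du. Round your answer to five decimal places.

Δu = (4 − 3)/4 = 0.25.
Midpoints: 3.125, 3.375, 3.625, 3.875.
f(3.125) ≈ 1.81238, f(3.375) ≈ 1.85238, f(3.625) ≈ 1.89085, f(3.875) ≈ 1.92789.
Sum = Δu · [f(3.125) + f(3.375) + f(3.625) + f(3.875)].
Sum ≈ 1.87088.

1.87088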